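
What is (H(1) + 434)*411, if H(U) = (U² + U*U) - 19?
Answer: 171387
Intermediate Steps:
H(U) = -19 + 2*U² (H(U) = (U² + U²) - 19 = 2*U² - 19 = -19 + 2*U²)
(H(1) + 434)*411 = ((-19 + 2*1²) + 434)*411 = ((-19 + 2*1) + 434)*411 = ((-19 + 2) + 434)*411 = (-17 + 434)*411 = 417*411 = 171387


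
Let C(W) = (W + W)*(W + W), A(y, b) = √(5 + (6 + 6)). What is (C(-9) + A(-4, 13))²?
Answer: (324 + √17)² ≈ 1.0766e+5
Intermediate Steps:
A(y, b) = √17 (A(y, b) = √(5 + 12) = √17)
C(W) = 4*W² (C(W) = (2*W)*(2*W) = 4*W²)
(C(-9) + A(-4, 13))² = (4*(-9)² + √17)² = (4*81 + √17)² = (324 + √17)²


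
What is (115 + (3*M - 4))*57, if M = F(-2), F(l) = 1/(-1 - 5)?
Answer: 12597/2 ≈ 6298.5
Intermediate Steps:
F(l) = -⅙ (F(l) = 1/(-6) = -⅙)
M = -⅙ ≈ -0.16667
(115 + (3*M - 4))*57 = (115 + (3*(-⅙) - 4))*57 = (115 + (-½ - 4))*57 = (115 - 9/2)*57 = (221/2)*57 = 12597/2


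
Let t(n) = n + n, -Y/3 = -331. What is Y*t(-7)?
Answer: -13902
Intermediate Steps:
Y = 993 (Y = -3*(-331) = 993)
t(n) = 2*n
Y*t(-7) = 993*(2*(-7)) = 993*(-14) = -13902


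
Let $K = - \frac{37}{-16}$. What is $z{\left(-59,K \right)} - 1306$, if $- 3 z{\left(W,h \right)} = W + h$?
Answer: $- \frac{61781}{48} \approx -1287.1$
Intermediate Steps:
$K = \frac{37}{16}$ ($K = \left(-37\right) \left(- \frac{1}{16}\right) = \frac{37}{16} \approx 2.3125$)
$z{\left(W,h \right)} = - \frac{W}{3} - \frac{h}{3}$ ($z{\left(W,h \right)} = - \frac{W + h}{3} = - \frac{W}{3} - \frac{h}{3}$)
$z{\left(-59,K \right)} - 1306 = \left(\left(- \frac{1}{3}\right) \left(-59\right) - \frac{37}{48}\right) - 1306 = \left(\frac{59}{3} - \frac{37}{48}\right) - 1306 = \frac{907}{48} - 1306 = - \frac{61781}{48}$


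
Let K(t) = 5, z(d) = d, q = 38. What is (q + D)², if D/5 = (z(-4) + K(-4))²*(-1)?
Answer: 1089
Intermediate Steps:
D = -5 (D = 5*((-4 + 5)²*(-1)) = 5*(1²*(-1)) = 5*(1*(-1)) = 5*(-1) = -5)
(q + D)² = (38 - 5)² = 33² = 1089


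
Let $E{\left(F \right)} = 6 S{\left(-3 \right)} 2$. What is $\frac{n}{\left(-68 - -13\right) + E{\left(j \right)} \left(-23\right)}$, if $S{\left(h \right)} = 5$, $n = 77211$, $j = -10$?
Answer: $- \frac{77211}{1435} \approx -53.806$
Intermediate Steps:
$E{\left(F \right)} = 60$ ($E{\left(F \right)} = 6 \cdot 5 \cdot 2 = 30 \cdot 2 = 60$)
$\frac{n}{\left(-68 - -13\right) + E{\left(j \right)} \left(-23\right)} = \frac{77211}{\left(-68 - -13\right) + 60 \left(-23\right)} = \frac{77211}{\left(-68 + 13\right) - 1380} = \frac{77211}{-55 - 1380} = \frac{77211}{-1435} = 77211 \left(- \frac{1}{1435}\right) = - \frac{77211}{1435}$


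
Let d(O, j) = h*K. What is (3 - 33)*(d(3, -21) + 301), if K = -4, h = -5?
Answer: -9630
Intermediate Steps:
d(O, j) = 20 (d(O, j) = -5*(-4) = 20)
(3 - 33)*(d(3, -21) + 301) = (3 - 33)*(20 + 301) = -30*321 = -9630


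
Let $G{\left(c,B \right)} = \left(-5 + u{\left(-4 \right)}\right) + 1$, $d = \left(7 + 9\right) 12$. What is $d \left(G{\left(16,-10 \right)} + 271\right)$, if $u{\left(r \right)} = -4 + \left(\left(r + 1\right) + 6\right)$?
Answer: $51072$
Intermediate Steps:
$u{\left(r \right)} = 3 + r$ ($u{\left(r \right)} = -4 + \left(\left(1 + r\right) + 6\right) = -4 + \left(7 + r\right) = 3 + r$)
$d = 192$ ($d = 16 \cdot 12 = 192$)
$G{\left(c,B \right)} = -5$ ($G{\left(c,B \right)} = \left(-5 + \left(3 - 4\right)\right) + 1 = \left(-5 - 1\right) + 1 = -6 + 1 = -5$)
$d \left(G{\left(16,-10 \right)} + 271\right) = 192 \left(-5 + 271\right) = 192 \cdot 266 = 51072$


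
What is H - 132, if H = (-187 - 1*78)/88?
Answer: -11881/88 ≈ -135.01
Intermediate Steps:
H = -265/88 (H = (-187 - 78)*(1/88) = -265*1/88 = -265/88 ≈ -3.0114)
H - 132 = -265/88 - 132 = -11881/88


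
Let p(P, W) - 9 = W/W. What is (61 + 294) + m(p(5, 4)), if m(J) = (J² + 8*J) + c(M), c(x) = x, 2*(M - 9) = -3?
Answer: 1085/2 ≈ 542.50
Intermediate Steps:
M = 15/2 (M = 9 + (½)*(-3) = 9 - 3/2 = 15/2 ≈ 7.5000)
p(P, W) = 10 (p(P, W) = 9 + W/W = 9 + 1 = 10)
m(J) = 15/2 + J² + 8*J (m(J) = (J² + 8*J) + 15/2 = 15/2 + J² + 8*J)
(61 + 294) + m(p(5, 4)) = (61 + 294) + (15/2 + 10² + 8*10) = 355 + (15/2 + 100 + 80) = 355 + 375/2 = 1085/2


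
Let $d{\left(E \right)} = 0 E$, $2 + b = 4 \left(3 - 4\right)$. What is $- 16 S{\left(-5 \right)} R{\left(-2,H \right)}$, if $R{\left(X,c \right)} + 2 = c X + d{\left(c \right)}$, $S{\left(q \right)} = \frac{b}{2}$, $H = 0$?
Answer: $-96$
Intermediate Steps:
$b = -6$ ($b = -2 + 4 \left(3 - 4\right) = -2 + 4 \left(-1\right) = -2 - 4 = -6$)
$d{\left(E \right)} = 0$
$S{\left(q \right)} = -3$ ($S{\left(q \right)} = - \frac{6}{2} = \left(-6\right) \frac{1}{2} = -3$)
$R{\left(X,c \right)} = -2 + X c$ ($R{\left(X,c \right)} = -2 + \left(c X + 0\right) = -2 + \left(X c + 0\right) = -2 + X c$)
$- 16 S{\left(-5 \right)} R{\left(-2,H \right)} = \left(-16\right) \left(-3\right) \left(-2 - 0\right) = 48 \left(-2 + 0\right) = 48 \left(-2\right) = -96$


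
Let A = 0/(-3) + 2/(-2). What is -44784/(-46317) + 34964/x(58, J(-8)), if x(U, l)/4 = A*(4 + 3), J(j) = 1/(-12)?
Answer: -134847803/108073 ≈ -1247.7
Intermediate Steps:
A = -1 (A = 0*(-⅓) + 2*(-½) = 0 - 1 = -1)
J(j) = -1/12
x(U, l) = -28 (x(U, l) = 4*(-(4 + 3)) = 4*(-1*7) = 4*(-7) = -28)
-44784/(-46317) + 34964/x(58, J(-8)) = -44784/(-46317) + 34964/(-28) = -44784*(-1/46317) + 34964*(-1/28) = 14928/15439 - 8741/7 = -134847803/108073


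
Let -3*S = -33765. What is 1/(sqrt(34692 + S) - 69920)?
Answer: -69920/4888760453 - sqrt(45947)/4888760453 ≈ -1.4346e-5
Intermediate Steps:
S = 11255 (S = -1/3*(-33765) = 11255)
1/(sqrt(34692 + S) - 69920) = 1/(sqrt(34692 + 11255) - 69920) = 1/(sqrt(45947) - 69920) = 1/(-69920 + sqrt(45947))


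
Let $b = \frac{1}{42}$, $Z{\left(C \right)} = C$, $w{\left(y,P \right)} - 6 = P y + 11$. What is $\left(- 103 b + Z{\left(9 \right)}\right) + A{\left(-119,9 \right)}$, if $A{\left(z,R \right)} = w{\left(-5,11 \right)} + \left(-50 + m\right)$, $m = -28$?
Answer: $- \frac{4597}{42} \approx -109.45$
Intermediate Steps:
$w{\left(y,P \right)} = 17 + P y$ ($w{\left(y,P \right)} = 6 + \left(P y + 11\right) = 6 + \left(11 + P y\right) = 17 + P y$)
$b = \frac{1}{42} \approx 0.02381$
$A{\left(z,R \right)} = -116$ ($A{\left(z,R \right)} = \left(17 + 11 \left(-5\right)\right) - 78 = \left(17 - 55\right) - 78 = -38 - 78 = -116$)
$\left(- 103 b + Z{\left(9 \right)}\right) + A{\left(-119,9 \right)} = \left(\left(-103\right) \frac{1}{42} + 9\right) - 116 = \left(- \frac{103}{42} + 9\right) - 116 = \frac{275}{42} - 116 = - \frac{4597}{42}$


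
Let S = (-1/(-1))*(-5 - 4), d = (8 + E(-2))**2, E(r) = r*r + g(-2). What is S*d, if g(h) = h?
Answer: -900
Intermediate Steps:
E(r) = -2 + r**2 (E(r) = r*r - 2 = r**2 - 2 = -2 + r**2)
d = 100 (d = (8 + (-2 + (-2)**2))**2 = (8 + (-2 + 4))**2 = (8 + 2)**2 = 10**2 = 100)
S = -9 (S = -1*(-1)*(-9) = 1*(-9) = -9)
S*d = -9*100 = -900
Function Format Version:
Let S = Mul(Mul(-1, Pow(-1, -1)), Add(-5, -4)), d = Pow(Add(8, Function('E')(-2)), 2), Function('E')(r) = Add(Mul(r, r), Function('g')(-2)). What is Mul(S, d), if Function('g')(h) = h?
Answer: -900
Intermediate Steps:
Function('E')(r) = Add(-2, Pow(r, 2)) (Function('E')(r) = Add(Mul(r, r), -2) = Add(Pow(r, 2), -2) = Add(-2, Pow(r, 2)))
d = 100 (d = Pow(Add(8, Add(-2, Pow(-2, 2))), 2) = Pow(Add(8, Add(-2, 4)), 2) = Pow(Add(8, 2), 2) = Pow(10, 2) = 100)
S = -9 (S = Mul(Mul(-1, -1), -9) = Mul(1, -9) = -9)
Mul(S, d) = Mul(-9, 100) = -900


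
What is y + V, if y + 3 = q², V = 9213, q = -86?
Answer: 16606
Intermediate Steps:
y = 7393 (y = -3 + (-86)² = -3 + 7396 = 7393)
y + V = 7393 + 9213 = 16606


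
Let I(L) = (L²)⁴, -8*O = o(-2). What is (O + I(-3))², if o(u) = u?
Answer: 688800025/16 ≈ 4.3050e+7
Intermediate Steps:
O = ¼ (O = -⅛*(-2) = ¼ ≈ 0.25000)
I(L) = L⁸
(O + I(-3))² = (¼ + (-3)⁸)² = (¼ + 6561)² = (26245/4)² = 688800025/16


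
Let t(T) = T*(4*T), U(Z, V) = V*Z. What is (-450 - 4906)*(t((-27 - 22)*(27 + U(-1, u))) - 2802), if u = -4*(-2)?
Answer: -18554480152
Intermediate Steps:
u = 8
t(T) = 4*T²
(-450 - 4906)*(t((-27 - 22)*(27 + U(-1, u))) - 2802) = (-450 - 4906)*(4*((-27 - 22)*(27 + 8*(-1)))² - 2802) = -5356*(4*(-49*(27 - 8))² - 2802) = -5356*(4*(-49*19)² - 2802) = -5356*(4*(-931)² - 2802) = -5356*(4*866761 - 2802) = -5356*(3467044 - 2802) = -5356*3464242 = -18554480152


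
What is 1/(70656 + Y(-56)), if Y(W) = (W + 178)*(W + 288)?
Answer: 1/98960 ≈ 1.0105e-5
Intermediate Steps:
Y(W) = (178 + W)*(288 + W)
1/(70656 + Y(-56)) = 1/(70656 + (51264 + (-56)² + 466*(-56))) = 1/(70656 + (51264 + 3136 - 26096)) = 1/(70656 + 28304) = 1/98960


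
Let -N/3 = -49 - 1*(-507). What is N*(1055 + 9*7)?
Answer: -1536132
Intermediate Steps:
N = -1374 (N = -3*(-49 - 1*(-507)) = -3*(-49 + 507) = -3*458 = -1374)
N*(1055 + 9*7) = -1374*(1055 + 9*7) = -1374*(1055 + 63) = -1374*1118 = -1536132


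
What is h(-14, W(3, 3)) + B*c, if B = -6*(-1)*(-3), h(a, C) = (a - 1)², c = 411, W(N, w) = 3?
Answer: -7173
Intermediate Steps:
h(a, C) = (-1 + a)²
B = -18 (B = 6*(-3) = -18)
h(-14, W(3, 3)) + B*c = (-1 - 14)² - 18*411 = (-15)² - 7398 = 225 - 7398 = -7173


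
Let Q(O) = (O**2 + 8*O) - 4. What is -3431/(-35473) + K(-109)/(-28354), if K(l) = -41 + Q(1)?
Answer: 49279801/502900721 ≈ 0.097991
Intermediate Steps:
Q(O) = -4 + O**2 + 8*O
K(l) = -36 (K(l) = -41 + (-4 + 1**2 + 8*1) = -41 + (-4 + 1 + 8) = -41 + 5 = -36)
-3431/(-35473) + K(-109)/(-28354) = -3431/(-35473) - 36/(-28354) = -3431*(-1/35473) - 36*(-1/28354) = 3431/35473 + 18/14177 = 49279801/502900721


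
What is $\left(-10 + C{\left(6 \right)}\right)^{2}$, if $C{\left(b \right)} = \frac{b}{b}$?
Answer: $81$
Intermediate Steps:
$C{\left(b \right)} = 1$
$\left(-10 + C{\left(6 \right)}\right)^{2} = \left(-10 + 1\right)^{2} = \left(-9\right)^{2} = 81$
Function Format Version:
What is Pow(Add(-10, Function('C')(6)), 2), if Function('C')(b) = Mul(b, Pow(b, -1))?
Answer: 81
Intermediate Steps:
Function('C')(b) = 1
Pow(Add(-10, Function('C')(6)), 2) = Pow(Add(-10, 1), 2) = Pow(-9, 2) = 81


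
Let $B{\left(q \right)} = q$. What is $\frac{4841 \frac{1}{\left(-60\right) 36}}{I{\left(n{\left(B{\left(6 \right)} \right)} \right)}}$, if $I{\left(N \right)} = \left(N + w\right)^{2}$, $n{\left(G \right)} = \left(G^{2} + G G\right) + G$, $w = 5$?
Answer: $- \frac{4841}{14880240} \approx -0.00032533$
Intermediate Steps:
$n{\left(G \right)} = G + 2 G^{2}$ ($n{\left(G \right)} = \left(G^{2} + G^{2}\right) + G = 2 G^{2} + G = G + 2 G^{2}$)
$I{\left(N \right)} = \left(5 + N\right)^{2}$ ($I{\left(N \right)} = \left(N + 5\right)^{2} = \left(5 + N\right)^{2}$)
$\frac{4841 \frac{1}{\left(-60\right) 36}}{I{\left(n{\left(B{\left(6 \right)} \right)} \right)}} = \frac{4841 \frac{1}{\left(-60\right) 36}}{\left(5 + 6 \left(1 + 2 \cdot 6\right)\right)^{2}} = \frac{4841 \frac{1}{-2160}}{\left(5 + 6 \left(1 + 12\right)\right)^{2}} = \frac{4841 \left(- \frac{1}{2160}\right)}{\left(5 + 6 \cdot 13\right)^{2}} = - \frac{4841}{2160 \left(5 + 78\right)^{2}} = - \frac{4841}{2160 \cdot 83^{2}} = - \frac{4841}{2160 \cdot 6889} = \left(- \frac{4841}{2160}\right) \frac{1}{6889} = - \frac{4841}{14880240}$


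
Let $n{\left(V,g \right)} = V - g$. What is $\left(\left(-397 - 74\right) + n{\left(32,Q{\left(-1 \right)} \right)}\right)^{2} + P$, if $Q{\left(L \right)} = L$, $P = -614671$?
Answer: $-422827$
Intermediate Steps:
$\left(\left(-397 - 74\right) + n{\left(32,Q{\left(-1 \right)} \right)}\right)^{2} + P = \left(\left(-397 - 74\right) + \left(32 - -1\right)\right)^{2} - 614671 = \left(\left(-397 - 74\right) + \left(32 + 1\right)\right)^{2} - 614671 = \left(-471 + 33\right)^{2} - 614671 = \left(-438\right)^{2} - 614671 = 191844 - 614671 = -422827$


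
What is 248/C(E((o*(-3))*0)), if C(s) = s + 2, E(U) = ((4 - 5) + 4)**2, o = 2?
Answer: 248/11 ≈ 22.545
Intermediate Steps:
E(U) = 9 (E(U) = (-1 + 4)**2 = 3**2 = 9)
C(s) = 2 + s
248/C(E((o*(-3))*0)) = 248/(2 + 9) = 248/11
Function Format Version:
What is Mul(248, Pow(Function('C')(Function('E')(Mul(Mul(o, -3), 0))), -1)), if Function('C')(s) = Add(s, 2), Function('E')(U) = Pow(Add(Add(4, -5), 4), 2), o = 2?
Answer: Rational(248, 11) ≈ 22.545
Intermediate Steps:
Function('E')(U) = 9 (Function('E')(U) = Pow(Add(-1, 4), 2) = Pow(3, 2) = 9)
Function('C')(s) = Add(2, s)
Mul(248, Pow(Function('C')(Function('E')(Mul(Mul(o, -3), 0))), -1)) = Mul(248, Pow(Add(2, 9), -1)) = Mul(248, Pow(11, -1)) = Mul(248, Rational(1, 11)) = Rational(248, 11)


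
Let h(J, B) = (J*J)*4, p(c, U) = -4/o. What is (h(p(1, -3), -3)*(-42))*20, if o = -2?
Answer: -13440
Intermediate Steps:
p(c, U) = 2 (p(c, U) = -4/(-2) = -4*(-1/2) = 2)
h(J, B) = 4*J**2 (h(J, B) = J**2*4 = 4*J**2)
(h(p(1, -3), -3)*(-42))*20 = ((4*2**2)*(-42))*20 = ((4*4)*(-42))*20 = (16*(-42))*20 = -672*20 = -13440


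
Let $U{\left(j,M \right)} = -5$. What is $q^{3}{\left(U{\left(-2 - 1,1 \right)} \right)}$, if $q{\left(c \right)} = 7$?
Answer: $343$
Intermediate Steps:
$q^{3}{\left(U{\left(-2 - 1,1 \right)} \right)} = 7^{3} = 343$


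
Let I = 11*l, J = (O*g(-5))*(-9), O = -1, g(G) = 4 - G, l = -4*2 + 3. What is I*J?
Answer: -4455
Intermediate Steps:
l = -5 (l = -8 + 3 = -5)
J = 81 (J = -(4 - 1*(-5))*(-9) = -(4 + 5)*(-9) = -1*9*(-9) = -9*(-9) = 81)
I = -55 (I = 11*(-5) = -55)
I*J = -55*81 = -4455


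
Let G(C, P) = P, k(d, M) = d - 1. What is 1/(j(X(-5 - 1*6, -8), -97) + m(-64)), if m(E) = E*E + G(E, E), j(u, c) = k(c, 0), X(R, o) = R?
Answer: 1/3934 ≈ 0.00025419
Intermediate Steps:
k(d, M) = -1 + d
j(u, c) = -1 + c
m(E) = E + E² (m(E) = E*E + E = E² + E = E + E²)
1/(j(X(-5 - 1*6, -8), -97) + m(-64)) = 1/((-1 - 97) - 64*(1 - 64)) = 1/(-98 - 64*(-63)) = 1/(-98 + 4032) = 1/3934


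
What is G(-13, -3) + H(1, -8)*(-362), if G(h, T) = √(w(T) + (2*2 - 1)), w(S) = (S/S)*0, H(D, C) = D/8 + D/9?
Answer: -3077/36 + √3 ≈ -83.740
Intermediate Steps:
H(D, C) = 17*D/72 (H(D, C) = D*(⅛) + D*(⅑) = D/8 + D/9 = 17*D/72)
w(S) = 0 (w(S) = 1*0 = 0)
G(h, T) = √3 (G(h, T) = √(0 + (2*2 - 1)) = √(0 + (4 - 1)) = √(0 + 3) = √3)
G(-13, -3) + H(1, -8)*(-362) = √3 + ((17/72)*1)*(-362) = √3 + (17/72)*(-362) = √3 - 3077/36 = -3077/36 + √3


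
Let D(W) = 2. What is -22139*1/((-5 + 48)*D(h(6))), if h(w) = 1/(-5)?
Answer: -22139/86 ≈ -257.43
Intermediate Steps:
h(w) = -1/5
-22139*1/((-5 + 48)*D(h(6))) = -22139*1/(2*(-5 + 48)) = -22139/(43*2) = -22139/86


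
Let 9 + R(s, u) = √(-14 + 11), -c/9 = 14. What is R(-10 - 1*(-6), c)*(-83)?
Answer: 747 - 83*I*√3 ≈ 747.0 - 143.76*I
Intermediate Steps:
c = -126 (c = -9*14 = -126)
R(s, u) = -9 + I*√3 (R(s, u) = -9 + √(-14 + 11) = -9 + √(-3) = -9 + I*√3)
R(-10 - 1*(-6), c)*(-83) = (-9 + I*√3)*(-83) = 747 - 83*I*√3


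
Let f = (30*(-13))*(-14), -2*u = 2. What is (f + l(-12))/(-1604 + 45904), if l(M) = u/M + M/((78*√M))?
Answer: 65521/531600 + I*√3/1727700 ≈ 0.12325 + 1.0025e-6*I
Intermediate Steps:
u = -1 (u = -½*2 = -1)
f = 5460 (f = -390*(-14) = 5460)
l(M) = -1/M + √M/78 (l(M) = -1/M + M/((78*√M)) = -1/M + M*(1/(78*√M)) = -1/M + √M/78)
(f + l(-12))/(-1604 + 45904) = (5460 + (1/78)*(-78 + (-12)^(3/2))/(-12))/(-1604 + 45904) = (5460 + (1/78)*(-1/12)*(-78 - 24*I*√3))/44300 = (5460 + (1/12 + I*√3/39))*(1/44300) = (65521/12 + I*√3/39)*(1/44300) = 65521/531600 + I*√3/1727700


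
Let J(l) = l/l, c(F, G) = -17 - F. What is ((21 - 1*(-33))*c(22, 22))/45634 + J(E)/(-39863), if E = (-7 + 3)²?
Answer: -41998556/909554071 ≈ -0.046175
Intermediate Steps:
E = 16 (E = (-4)² = 16)
J(l) = 1
((21 - 1*(-33))*c(22, 22))/45634 + J(E)/(-39863) = ((21 - 1*(-33))*(-17 - 1*22))/45634 + 1/(-39863) = ((21 + 33)*(-17 - 22))*(1/45634) + 1*(-1/39863) = (54*(-39))*(1/45634) - 1/39863 = -2106*1/45634 - 1/39863 = -1053/22817 - 1/39863 = -41998556/909554071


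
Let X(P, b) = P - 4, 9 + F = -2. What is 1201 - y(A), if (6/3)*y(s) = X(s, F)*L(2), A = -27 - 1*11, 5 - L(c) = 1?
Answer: 1285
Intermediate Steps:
F = -11 (F = -9 - 2 = -11)
L(c) = 4 (L(c) = 5 - 1*1 = 5 - 1 = 4)
X(P, b) = -4 + P
A = -38 (A = -27 - 11 = -38)
y(s) = -8 + 2*s (y(s) = ((-4 + s)*4)/2 = (-16 + 4*s)/2 = -8 + 2*s)
1201 - y(A) = 1201 - (-8 + 2*(-38)) = 1201 - (-8 - 76) = 1201 - 1*(-84) = 1201 + 84 = 1285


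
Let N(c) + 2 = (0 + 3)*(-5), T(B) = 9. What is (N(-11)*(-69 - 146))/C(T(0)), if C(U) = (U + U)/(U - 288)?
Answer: -113305/2 ≈ -56653.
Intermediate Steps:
N(c) = -17 (N(c) = -2 + (0 + 3)*(-5) = -2 + 3*(-5) = -2 - 15 = -17)
C(U) = 2*U/(-288 + U) (C(U) = (2*U)/(-288 + U) = 2*U/(-288 + U))
(N(-11)*(-69 - 146))/C(T(0)) = (-17*(-69 - 146))/((2*9/(-288 + 9))) = (-17*(-215))/((2*9/(-279))) = 3655/((2*9*(-1/279))) = 3655/(-2/31) = 3655*(-31/2) = -113305/2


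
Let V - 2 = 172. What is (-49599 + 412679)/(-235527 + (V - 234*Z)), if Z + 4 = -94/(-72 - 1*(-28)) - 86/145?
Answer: -289556300/187235553 ≈ -1.5465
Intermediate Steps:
V = 174 (V = 2 + 172 = 174)
Z = -7837/3190 (Z = -4 + (-94/(-72 - 1*(-28)) - 86/145) = -4 + (-94/(-72 + 28) - 86*1/145) = -4 + (-94/(-44) - 86/145) = -4 + (-94*(-1/44) - 86/145) = -4 + (47/22 - 86/145) = -4 + 4923/3190 = -7837/3190 ≈ -2.4567)
(-49599 + 412679)/(-235527 + (V - 234*Z)) = (-49599 + 412679)/(-235527 + (174 - 234*(-7837/3190))) = 363080/(-235527 + (174 + 916929/1595)) = 363080/(-235527 + 1194459/1595) = 363080/(-374471106/1595) = 363080*(-1595/374471106) = -289556300/187235553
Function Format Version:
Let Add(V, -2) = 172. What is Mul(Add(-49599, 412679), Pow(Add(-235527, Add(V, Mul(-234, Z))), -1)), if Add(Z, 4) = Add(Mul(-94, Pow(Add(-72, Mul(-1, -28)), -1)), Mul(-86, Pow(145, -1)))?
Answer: Rational(-289556300, 187235553) ≈ -1.5465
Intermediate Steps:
V = 174 (V = Add(2, 172) = 174)
Z = Rational(-7837, 3190) (Z = Add(-4, Add(Mul(-94, Pow(Add(-72, Mul(-1, -28)), -1)), Mul(-86, Pow(145, -1)))) = Add(-4, Add(Mul(-94, Pow(Add(-72, 28), -1)), Mul(-86, Rational(1, 145)))) = Add(-4, Add(Mul(-94, Pow(-44, -1)), Rational(-86, 145))) = Add(-4, Add(Mul(-94, Rational(-1, 44)), Rational(-86, 145))) = Add(-4, Add(Rational(47, 22), Rational(-86, 145))) = Add(-4, Rational(4923, 3190)) = Rational(-7837, 3190) ≈ -2.4567)
Mul(Add(-49599, 412679), Pow(Add(-235527, Add(V, Mul(-234, Z))), -1)) = Mul(Add(-49599, 412679), Pow(Add(-235527, Add(174, Mul(-234, Rational(-7837, 3190)))), -1)) = Mul(363080, Pow(Add(-235527, Add(174, Rational(916929, 1595))), -1)) = Mul(363080, Pow(Add(-235527, Rational(1194459, 1595)), -1)) = Mul(363080, Pow(Rational(-374471106, 1595), -1)) = Mul(363080, Rational(-1595, 374471106)) = Rational(-289556300, 187235553)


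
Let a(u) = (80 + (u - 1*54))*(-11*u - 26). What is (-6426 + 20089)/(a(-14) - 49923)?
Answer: -13663/48387 ≈ -0.28237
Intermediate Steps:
a(u) = (-26 - 11*u)*(26 + u) (a(u) = (80 + (u - 54))*(-26 - 11*u) = (80 + (-54 + u))*(-26 - 11*u) = (26 + u)*(-26 - 11*u) = (-26 - 11*u)*(26 + u))
(-6426 + 20089)/(a(-14) - 49923) = (-6426 + 20089)/((-676 - 312*(-14) - 11*(-14)²) - 49923) = 13663/((-676 + 4368 - 11*196) - 49923) = 13663/((-676 + 4368 - 2156) - 49923) = 13663/(1536 - 49923) = 13663/(-48387) = 13663*(-1/48387) = -13663/48387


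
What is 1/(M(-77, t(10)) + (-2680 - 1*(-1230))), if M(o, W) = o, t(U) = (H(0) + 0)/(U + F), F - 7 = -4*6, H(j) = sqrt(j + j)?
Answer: -1/1527 ≈ -0.00065488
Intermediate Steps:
H(j) = sqrt(2)*sqrt(j) (H(j) = sqrt(2*j) = sqrt(2)*sqrt(j))
F = -17 (F = 7 - 4*6 = 7 - 24 = -17)
t(U) = 0 (t(U) = (sqrt(2)*sqrt(0) + 0)/(U - 17) = (sqrt(2)*0 + 0)/(-17 + U) = (0 + 0)/(-17 + U) = 0/(-17 + U) = 0)
1/(M(-77, t(10)) + (-2680 - 1*(-1230))) = 1/(-77 + (-2680 - 1*(-1230))) = 1/(-77 + (-2680 + 1230)) = 1/(-77 - 1450) = 1/(-1527) = -1/1527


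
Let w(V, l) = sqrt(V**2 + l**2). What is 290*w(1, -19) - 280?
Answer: -280 + 290*sqrt(362) ≈ 5237.6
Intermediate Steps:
290*w(1, -19) - 280 = 290*sqrt(1**2 + (-19)**2) - 280 = 290*sqrt(1 + 361) - 280 = 290*sqrt(362) - 280 = -280 + 290*sqrt(362)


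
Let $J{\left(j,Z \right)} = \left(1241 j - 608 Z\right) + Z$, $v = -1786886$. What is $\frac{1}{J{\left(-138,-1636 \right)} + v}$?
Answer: $- \frac{1}{965092} \approx -1.0362 \cdot 10^{-6}$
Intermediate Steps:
$J{\left(j,Z \right)} = - 607 Z + 1241 j$ ($J{\left(j,Z \right)} = \left(- 608 Z + 1241 j\right) + Z = - 607 Z + 1241 j$)
$\frac{1}{J{\left(-138,-1636 \right)} + v} = \frac{1}{\left(\left(-607\right) \left(-1636\right) + 1241 \left(-138\right)\right) - 1786886} = \frac{1}{\left(993052 - 171258\right) - 1786886} = \frac{1}{821794 - 1786886} = \frac{1}{-965092} = - \frac{1}{965092}$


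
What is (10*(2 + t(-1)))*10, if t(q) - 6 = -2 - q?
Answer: 700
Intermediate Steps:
t(q) = 4 - q (t(q) = 6 + (-2 - q) = 4 - q)
(10*(2 + t(-1)))*10 = (10*(2 + (4 - 1*(-1))))*10 = (10*(2 + (4 + 1)))*10 = (10*(2 + 5))*10 = (10*7)*10 = 70*10 = 700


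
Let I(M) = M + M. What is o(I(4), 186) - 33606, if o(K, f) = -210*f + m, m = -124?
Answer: -72790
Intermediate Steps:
I(M) = 2*M
o(K, f) = -124 - 210*f (o(K, f) = -210*f - 124 = -124 - 210*f)
o(I(4), 186) - 33606 = (-124 - 210*186) - 33606 = (-124 - 39060) - 33606 = -39184 - 33606 = -72790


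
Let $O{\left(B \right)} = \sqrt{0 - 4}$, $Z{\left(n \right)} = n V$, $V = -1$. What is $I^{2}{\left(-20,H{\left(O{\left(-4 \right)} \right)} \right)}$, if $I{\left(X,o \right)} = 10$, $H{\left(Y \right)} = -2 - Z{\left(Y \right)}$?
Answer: $100$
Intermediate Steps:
$Z{\left(n \right)} = - n$ ($Z{\left(n \right)} = n \left(-1\right) = - n$)
$O{\left(B \right)} = 2 i$ ($O{\left(B \right)} = \sqrt{-4} = 2 i$)
$H{\left(Y \right)} = -2 + Y$ ($H{\left(Y \right)} = -2 - - Y = -2 + Y$)
$I^{2}{\left(-20,H{\left(O{\left(-4 \right)} \right)} \right)} = 10^{2} = 100$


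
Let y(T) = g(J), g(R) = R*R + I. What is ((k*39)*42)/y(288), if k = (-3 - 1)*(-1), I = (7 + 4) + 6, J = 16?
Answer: 24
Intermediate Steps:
I = 17 (I = 11 + 6 = 17)
k = 4 (k = -4*(-1) = 4)
g(R) = 17 + R**2 (g(R) = R*R + 17 = R**2 + 17 = 17 + R**2)
y(T) = 273 (y(T) = 17 + 16**2 = 17 + 256 = 273)
((k*39)*42)/y(288) = ((4*39)*42)/273 = (156*42)*(1/273) = 6552*(1/273) = 24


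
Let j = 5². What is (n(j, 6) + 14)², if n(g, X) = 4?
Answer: 324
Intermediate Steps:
j = 25
(n(j, 6) + 14)² = (4 + 14)² = 18² = 324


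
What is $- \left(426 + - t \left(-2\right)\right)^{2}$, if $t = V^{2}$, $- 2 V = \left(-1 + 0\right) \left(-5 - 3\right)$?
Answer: $-209764$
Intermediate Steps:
$V = -4$ ($V = - \frac{\left(-1 + 0\right) \left(-5 - 3\right)}{2} = - \frac{\left(-1\right) \left(-8\right)}{2} = \left(- \frac{1}{2}\right) 8 = -4$)
$t = 16$ ($t = \left(-4\right)^{2} = 16$)
$- \left(426 + - t \left(-2\right)\right)^{2} = - \left(426 + \left(-1\right) 16 \left(-2\right)\right)^{2} = - \left(426 - -32\right)^{2} = - \left(426 + 32\right)^{2} = - 458^{2} = \left(-1\right) 209764 = -209764$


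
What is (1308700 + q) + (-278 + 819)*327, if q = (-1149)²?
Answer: 2805808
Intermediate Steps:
q = 1320201
(1308700 + q) + (-278 + 819)*327 = (1308700 + 1320201) + (-278 + 819)*327 = 2628901 + 541*327 = 2628901 + 176907 = 2805808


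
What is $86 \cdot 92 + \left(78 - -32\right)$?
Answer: $8022$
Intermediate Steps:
$86 \cdot 92 + \left(78 - -32\right) = 7912 + \left(78 + 32\right) = 7912 + 110 = 8022$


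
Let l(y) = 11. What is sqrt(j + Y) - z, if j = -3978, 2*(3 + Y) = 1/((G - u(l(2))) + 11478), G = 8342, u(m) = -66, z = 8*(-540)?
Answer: 4320 + I*sqrt(1574298367133)/19886 ≈ 4320.0 + 63.095*I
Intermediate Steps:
z = -4320
Y = -119315/39772 (Y = -3 + 1/(2*((8342 - 1*(-66)) + 11478)) = -3 + 1/(2*((8342 + 66) + 11478)) = -3 + 1/(2*(8408 + 11478)) = -3 + (1/2)/19886 = -3 + (1/2)*(1/19886) = -3 + 1/39772 = -119315/39772 ≈ -3.0000)
sqrt(j + Y) - z = sqrt(-3978 - 119315/39772) - 1*(-4320) = sqrt(-158332331/39772) + 4320 = I*sqrt(1574298367133)/19886 + 4320 = 4320 + I*sqrt(1574298367133)/19886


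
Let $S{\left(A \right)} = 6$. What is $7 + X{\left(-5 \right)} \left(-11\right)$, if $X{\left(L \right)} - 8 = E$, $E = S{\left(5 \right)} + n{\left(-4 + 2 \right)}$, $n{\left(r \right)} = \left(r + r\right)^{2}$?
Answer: $-323$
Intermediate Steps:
$n{\left(r \right)} = 4 r^{2}$ ($n{\left(r \right)} = \left(2 r\right)^{2} = 4 r^{2}$)
$E = 22$ ($E = 6 + 4 \left(-4 + 2\right)^{2} = 6 + 4 \left(-2\right)^{2} = 6 + 4 \cdot 4 = 6 + 16 = 22$)
$X{\left(L \right)} = 30$ ($X{\left(L \right)} = 8 + 22 = 30$)
$7 + X{\left(-5 \right)} \left(-11\right) = 7 + 30 \left(-11\right) = 7 - 330 = -323$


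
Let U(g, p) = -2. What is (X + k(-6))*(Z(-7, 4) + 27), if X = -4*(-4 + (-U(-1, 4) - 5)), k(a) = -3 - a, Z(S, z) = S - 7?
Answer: 403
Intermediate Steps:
Z(S, z) = -7 + S
X = 28 (X = -4*(-4 + (-1*(-2) - 5)) = -4*(-4 + (2 - 5)) = -4*(-4 - 3) = -4*(-7) = 28)
(X + k(-6))*(Z(-7, 4) + 27) = (28 + (-3 - 1*(-6)))*((-7 - 7) + 27) = (28 + (-3 + 6))*(-14 + 27) = (28 + 3)*13 = 31*13 = 403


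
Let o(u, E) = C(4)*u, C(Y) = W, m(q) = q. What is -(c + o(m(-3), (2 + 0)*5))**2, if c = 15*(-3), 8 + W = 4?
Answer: -1089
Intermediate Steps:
W = -4 (W = -8 + 4 = -4)
C(Y) = -4
o(u, E) = -4*u
c = -45
-(c + o(m(-3), (2 + 0)*5))**2 = -(-45 - 4*(-3))**2 = -(-45 + 12)**2 = -1*(-33)**2 = -1*1089 = -1089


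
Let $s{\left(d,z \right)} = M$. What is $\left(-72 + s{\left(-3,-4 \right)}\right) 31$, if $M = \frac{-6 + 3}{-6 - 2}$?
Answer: $- \frac{17763}{8} \approx -2220.4$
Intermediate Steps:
$M = \frac{3}{8}$ ($M = - \frac{3}{-8} = \left(-3\right) \left(- \frac{1}{8}\right) = \frac{3}{8} \approx 0.375$)
$s{\left(d,z \right)} = \frac{3}{8}$
$\left(-72 + s{\left(-3,-4 \right)}\right) 31 = \left(-72 + \frac{3}{8}\right) 31 = \left(- \frac{573}{8}\right) 31 = - \frac{17763}{8}$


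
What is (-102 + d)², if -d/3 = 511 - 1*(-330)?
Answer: 6890625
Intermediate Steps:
d = -2523 (d = -3*(511 - 1*(-330)) = -3*(511 + 330) = -3*841 = -2523)
(-102 + d)² = (-102 - 2523)² = (-2625)² = 6890625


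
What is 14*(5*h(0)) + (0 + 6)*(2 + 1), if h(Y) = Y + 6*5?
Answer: 2118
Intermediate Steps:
h(Y) = 30 + Y (h(Y) = Y + 30 = 30 + Y)
14*(5*h(0)) + (0 + 6)*(2 + 1) = 14*(5*(30 + 0)) + (0 + 6)*(2 + 1) = 14*(5*30) + 6*3 = 14*150 + 18 = 2100 + 18 = 2118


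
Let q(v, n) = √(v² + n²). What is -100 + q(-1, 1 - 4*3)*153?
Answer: -100 + 153*√122 ≈ 1589.9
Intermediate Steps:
q(v, n) = √(n² + v²)
-100 + q(-1, 1 - 4*3)*153 = -100 + √((1 - 4*3)² + (-1)²)*153 = -100 + √((1 - 12)² + 1)*153 = -100 + √((-11)² + 1)*153 = -100 + √(121 + 1)*153 = -100 + √122*153 = -100 + 153*√122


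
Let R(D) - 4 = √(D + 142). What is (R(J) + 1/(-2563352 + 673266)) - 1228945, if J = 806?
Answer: -2322804178927/1890086 + 2*√237 ≈ -1.2289e+6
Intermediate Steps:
R(D) = 4 + √(142 + D) (R(D) = 4 + √(D + 142) = 4 + √(142 + D))
(R(J) + 1/(-2563352 + 673266)) - 1228945 = ((4 + √(142 + 806)) + 1/(-2563352 + 673266)) - 1228945 = ((4 + √948) + 1/(-1890086)) - 1228945 = ((4 + 2*√237) - 1/1890086) - 1228945 = (7560343/1890086 + 2*√237) - 1228945 = -2322804178927/1890086 + 2*√237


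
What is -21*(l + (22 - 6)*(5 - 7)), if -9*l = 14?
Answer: 2114/3 ≈ 704.67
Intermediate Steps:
l = -14/9 (l = -⅑*14 = -14/9 ≈ -1.5556)
-21*(l + (22 - 6)*(5 - 7)) = -21*(-14/9 + (22 - 6)*(5 - 7)) = -21*(-14/9 + 16*(-2)) = -21*(-14/9 - 32) = -21*(-302/9) = 2114/3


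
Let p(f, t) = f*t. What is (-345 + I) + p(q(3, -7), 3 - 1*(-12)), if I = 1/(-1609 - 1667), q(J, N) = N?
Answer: -1474201/3276 ≈ -450.00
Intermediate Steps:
I = -1/3276 (I = 1/(-3276) = -1/3276 ≈ -0.00030525)
(-345 + I) + p(q(3, -7), 3 - 1*(-12)) = (-345 - 1/3276) - 7*(3 - 1*(-12)) = -1130221/3276 - 7*(3 + 12) = -1130221/3276 - 7*15 = -1130221/3276 - 105 = -1474201/3276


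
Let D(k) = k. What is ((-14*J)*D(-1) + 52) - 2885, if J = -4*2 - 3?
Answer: -2987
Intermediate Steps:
J = -11 (J = -8 - 3 = -11)
((-14*J)*D(-1) + 52) - 2885 = (-14*(-11)*(-1) + 52) - 2885 = (154*(-1) + 52) - 2885 = (-154 + 52) - 2885 = -102 - 2885 = -2987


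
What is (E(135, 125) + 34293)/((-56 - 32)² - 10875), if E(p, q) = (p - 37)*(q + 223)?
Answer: -68397/3131 ≈ -21.845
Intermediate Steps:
E(p, q) = (-37 + p)*(223 + q)
(E(135, 125) + 34293)/((-56 - 32)² - 10875) = ((-8251 - 37*125 + 223*135 + 135*125) + 34293)/((-56 - 32)² - 10875) = ((-8251 - 4625 + 30105 + 16875) + 34293)/((-88)² - 10875) = (34104 + 34293)/(7744 - 10875) = 68397/(-3131) = 68397*(-1/3131) = -68397/3131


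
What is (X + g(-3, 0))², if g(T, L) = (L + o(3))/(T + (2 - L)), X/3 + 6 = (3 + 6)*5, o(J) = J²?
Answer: 11664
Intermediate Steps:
X = 117 (X = -18 + 3*((3 + 6)*5) = -18 + 3*(9*5) = -18 + 3*45 = -18 + 135 = 117)
g(T, L) = (9 + L)/(2 + T - L) (g(T, L) = (L + 3²)/(T + (2 - L)) = (L + 9)/(2 + T - L) = (9 + L)/(2 + T - L))
(X + g(-3, 0))² = (117 + (9 + 0)/(2 - 3 - 1*0))² = (117 + 9/(2 - 3 + 0))² = (117 + 9/(-1))² = (117 - 1*9)² = (117 - 9)² = 108² = 11664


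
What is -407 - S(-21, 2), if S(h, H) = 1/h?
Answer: -8546/21 ≈ -406.95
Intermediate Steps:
-407 - S(-21, 2) = -407 - 1/(-21) = -407 - 1*(-1/21) = -407 + 1/21 = -8546/21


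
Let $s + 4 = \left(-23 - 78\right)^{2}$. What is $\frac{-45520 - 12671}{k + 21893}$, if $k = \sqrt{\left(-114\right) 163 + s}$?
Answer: $- \frac{1273975563}{479311834} + \frac{58191 i \sqrt{8385}}{479311834} \approx -2.6579 + 0.011117 i$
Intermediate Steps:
$s = 10197$ ($s = -4 + \left(-23 - 78\right)^{2} = -4 + \left(-101\right)^{2} = -4 + 10201 = 10197$)
$k = i \sqrt{8385}$ ($k = \sqrt{\left(-114\right) 163 + 10197} = \sqrt{-18582 + 10197} = \sqrt{-8385} = i \sqrt{8385} \approx 91.57 i$)
$\frac{-45520 - 12671}{k + 21893} = \frac{-45520 - 12671}{i \sqrt{8385} + 21893} = - \frac{58191}{21893 + i \sqrt{8385}}$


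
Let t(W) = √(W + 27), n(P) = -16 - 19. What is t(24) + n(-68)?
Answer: -35 + √51 ≈ -27.859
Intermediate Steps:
n(P) = -35
t(W) = √(27 + W)
t(24) + n(-68) = √(27 + 24) - 35 = √51 - 35 = -35 + √51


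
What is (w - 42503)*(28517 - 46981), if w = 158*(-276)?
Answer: 1589953504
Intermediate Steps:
w = -43608
(w - 42503)*(28517 - 46981) = (-43608 - 42503)*(28517 - 46981) = -86111*(-18464) = 1589953504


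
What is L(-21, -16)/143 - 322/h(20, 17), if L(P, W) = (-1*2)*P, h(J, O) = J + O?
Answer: -44492/5291 ≈ -8.4090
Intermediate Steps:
L(P, W) = -2*P
L(-21, -16)/143 - 322/h(20, 17) = -2*(-21)/143 - 322/(20 + 17) = 42*(1/143) - 322/37 = 42/143 - 322*1/37 = 42/143 - 322/37 = -44492/5291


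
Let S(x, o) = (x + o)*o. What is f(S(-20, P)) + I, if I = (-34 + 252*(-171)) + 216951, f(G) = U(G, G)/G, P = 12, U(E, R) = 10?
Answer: 8343595/48 ≈ 1.7383e+5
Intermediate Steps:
S(x, o) = o*(o + x) (S(x, o) = (o + x)*o = o*(o + x))
f(G) = 10/G
I = 173825 (I = (-34 - 43092) + 216951 = -43126 + 216951 = 173825)
f(S(-20, P)) + I = 10/((12*(12 - 20))) + 173825 = 10/((12*(-8))) + 173825 = 10/(-96) + 173825 = 10*(-1/96) + 173825 = -5/48 + 173825 = 8343595/48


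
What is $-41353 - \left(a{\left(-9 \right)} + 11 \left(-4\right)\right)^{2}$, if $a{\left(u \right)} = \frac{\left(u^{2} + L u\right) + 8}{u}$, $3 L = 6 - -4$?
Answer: $- \frac{3556618}{81} \approx -43909.0$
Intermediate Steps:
$L = \frac{10}{3}$ ($L = \frac{6 - -4}{3} = \frac{6 + 4}{3} = \frac{1}{3} \cdot 10 = \frac{10}{3} \approx 3.3333$)
$a{\left(u \right)} = \frac{8 + u^{2} + \frac{10 u}{3}}{u}$ ($a{\left(u \right)} = \frac{\left(u^{2} + \frac{10 u}{3}\right) + 8}{u} = \frac{8 + u^{2} + \frac{10 u}{3}}{u}$)
$-41353 - \left(a{\left(-9 \right)} + 11 \left(-4\right)\right)^{2} = -41353 - \left(\left(\frac{10}{3} - 9 + \frac{8}{-9}\right) + 11 \left(-4\right)\right)^{2} = -41353 - \left(\left(\frac{10}{3} - 9 + 8 \left(- \frac{1}{9}\right)\right) - 44\right)^{2} = -41353 - \left(\left(\frac{10}{3} - 9 - \frac{8}{9}\right) - 44\right)^{2} = -41353 - \left(- \frac{59}{9} - 44\right)^{2} = -41353 - \left(- \frac{455}{9}\right)^{2} = -41353 - \frac{207025}{81} = - \frac{3556618}{81}$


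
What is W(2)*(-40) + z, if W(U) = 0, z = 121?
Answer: 121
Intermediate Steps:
W(2)*(-40) + z = 0*(-40) + 121 = 0 + 121 = 121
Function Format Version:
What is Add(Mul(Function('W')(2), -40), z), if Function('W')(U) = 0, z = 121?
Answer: 121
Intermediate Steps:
Add(Mul(Function('W')(2), -40), z) = Add(Mul(0, -40), 121) = Add(0, 121) = 121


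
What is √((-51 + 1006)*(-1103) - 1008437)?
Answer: I*√2061802 ≈ 1435.9*I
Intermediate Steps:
√((-51 + 1006)*(-1103) - 1008437) = √(955*(-1103) - 1008437) = √(-1053365 - 1008437) = √(-2061802) = I*√2061802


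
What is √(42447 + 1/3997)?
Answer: 2*√169533414505/3997 ≈ 206.03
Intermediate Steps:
√(42447 + 1/3997) = √(169660660/3997) = 2*√169533414505/3997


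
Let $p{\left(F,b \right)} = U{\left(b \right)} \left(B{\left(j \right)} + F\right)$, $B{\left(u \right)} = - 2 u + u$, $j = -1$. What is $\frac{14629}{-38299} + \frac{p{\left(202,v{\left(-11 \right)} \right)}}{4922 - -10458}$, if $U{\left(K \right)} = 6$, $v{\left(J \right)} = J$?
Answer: $- \frac{89172919}{294519310} \approx -0.30277$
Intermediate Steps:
$B{\left(u \right)} = - u$
$p{\left(F,b \right)} = 6 + 6 F$ ($p{\left(F,b \right)} = 6 \left(\left(-1\right) \left(-1\right) + F\right) = 6 \left(1 + F\right) = 6 + 6 F$)
$\frac{14629}{-38299} + \frac{p{\left(202,v{\left(-11 \right)} \right)}}{4922 - -10458} = \frac{14629}{-38299} + \frac{6 + 6 \cdot 202}{4922 - -10458} = 14629 \left(- \frac{1}{38299}\right) + \frac{6 + 1212}{4922 + 10458} = - \frac{14629}{38299} + \frac{1218}{15380} = - \frac{14629}{38299} + 1218 \cdot \frac{1}{15380} = - \frac{14629}{38299} + \frac{609}{7690} = - \frac{89172919}{294519310}$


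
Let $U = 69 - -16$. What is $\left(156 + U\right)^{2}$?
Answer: $58081$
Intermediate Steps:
$U = 85$ ($U = 69 + 16 = 85$)
$\left(156 + U\right)^{2} = \left(156 + 85\right)^{2} = 241^{2} = 58081$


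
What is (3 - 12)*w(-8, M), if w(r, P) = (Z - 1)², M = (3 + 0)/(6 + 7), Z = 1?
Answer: 0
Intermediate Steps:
M = 3/13 ≈ 0.23077
w(r, P) = 0 (w(r, P) = (1 - 1)² = 0² = 0)
(3 - 12)*w(-8, M) = (3 - 12)*0 = -9*0 = 0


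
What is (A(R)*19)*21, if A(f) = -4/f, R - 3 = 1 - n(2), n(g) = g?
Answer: -798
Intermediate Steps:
R = 2 (R = 3 + (1 - 1*2) = 3 + (1 - 2) = 3 - 1 = 2)
(A(R)*19)*21 = (-4/2*19)*21 = (-4*1/2*19)*21 = -2*19*21 = -38*21 = -798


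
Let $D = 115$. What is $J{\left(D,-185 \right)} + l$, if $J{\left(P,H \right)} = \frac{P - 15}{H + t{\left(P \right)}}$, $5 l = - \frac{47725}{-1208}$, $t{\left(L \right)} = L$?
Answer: $\frac{54735}{8456} \approx 6.4729$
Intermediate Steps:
$l = \frac{9545}{1208}$ ($l = \frac{\left(-47725\right) \frac{1}{-1208}}{5} = \frac{\left(-47725\right) \left(- \frac{1}{1208}\right)}{5} = \frac{1}{5} \cdot \frac{47725}{1208} = \frac{9545}{1208} \approx 7.9015$)
$J{\left(P,H \right)} = \frac{-15 + P}{H + P}$ ($J{\left(P,H \right)} = \frac{P - 15}{H + P} = \frac{-15 + P}{H + P}$)
$J{\left(D,-185 \right)} + l = \frac{-15 + 115}{-185 + 115} + \frac{9545}{1208} = \frac{1}{-70} \cdot 100 + \frac{9545}{1208} = \left(- \frac{1}{70}\right) 100 + \frac{9545}{1208} = - \frac{10}{7} + \frac{9545}{1208} = \frac{54735}{8456}$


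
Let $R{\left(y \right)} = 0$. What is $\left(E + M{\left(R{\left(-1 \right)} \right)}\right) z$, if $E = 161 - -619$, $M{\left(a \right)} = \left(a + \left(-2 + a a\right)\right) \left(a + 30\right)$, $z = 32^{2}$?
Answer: $737280$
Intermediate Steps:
$z = 1024$
$M{\left(a \right)} = \left(30 + a\right) \left(-2 + a + a^{2}\right)$ ($M{\left(a \right)} = \left(a + \left(-2 + a^{2}\right)\right) \left(30 + a\right) = \left(-2 + a + a^{2}\right) \left(30 + a\right) = \left(30 + a\right) \left(-2 + a + a^{2}\right)$)
$E = 780$ ($E = 161 + 619 = 780$)
$\left(E + M{\left(R{\left(-1 \right)} \right)}\right) z = \left(780 + \left(-60 + 0^{3} + 28 \cdot 0 + 31 \cdot 0^{2}\right)\right) 1024 = \left(780 + \left(-60 + 0 + 0 + 31 \cdot 0\right)\right) 1024 = \left(780 + \left(-60 + 0 + 0 + 0\right)\right) 1024 = \left(780 - 60\right) 1024 = 720 \cdot 1024 = 737280$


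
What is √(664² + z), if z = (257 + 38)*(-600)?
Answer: 2*√65974 ≈ 513.71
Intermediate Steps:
z = -177000 (z = 295*(-600) = -177000)
√(664² + z) = √(664² - 177000) = √(440896 - 177000) = √263896 = 2*√65974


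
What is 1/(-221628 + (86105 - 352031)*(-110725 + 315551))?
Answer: -1/54468780504 ≈ -1.8359e-11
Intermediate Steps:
1/(-221628 + (86105 - 352031)*(-110725 + 315551)) = 1/(-221628 - 265926*204826) = 1/(-221628 - 54468558876) = 1/(-54468780504) = -1/54468780504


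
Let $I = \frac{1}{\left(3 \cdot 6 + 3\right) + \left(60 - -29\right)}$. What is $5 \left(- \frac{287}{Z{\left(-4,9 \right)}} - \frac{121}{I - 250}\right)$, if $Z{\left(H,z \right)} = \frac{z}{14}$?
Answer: $- \frac{551855960}{247491} \approx -2229.8$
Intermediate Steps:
$I = \frac{1}{110}$ ($I = \frac{1}{\left(18 + 3\right) + \left(60 + 29\right)} = \frac{1}{21 + 89} = \frac{1}{110} \approx 0.0090909$)
$Z{\left(H,z \right)} = \frac{z}{14}$ ($Z{\left(H,z \right)} = z \frac{1}{14} = \frac{z}{14}$)
$5 \left(- \frac{287}{Z{\left(-4,9 \right)}} - \frac{121}{I - 250}\right) = 5 \left(- \frac{287}{\frac{1}{14} \cdot 9} - \frac{121}{\frac{1}{110} - 250}\right) = 5 \left(- \frac{287}{\frac{9}{14}} - \frac{121}{\frac{1}{110} - 250}\right) = 5 \left(\left(-287\right) \frac{14}{9} - \frac{121}{- \frac{27499}{110}}\right) = 5 \left(- \frac{4018}{9} - - \frac{13310}{27499}\right) = 5 \left(- \frac{4018}{9} + \frac{13310}{27499}\right) = 5 \left(- \frac{110371192}{247491}\right) = - \frac{551855960}{247491}$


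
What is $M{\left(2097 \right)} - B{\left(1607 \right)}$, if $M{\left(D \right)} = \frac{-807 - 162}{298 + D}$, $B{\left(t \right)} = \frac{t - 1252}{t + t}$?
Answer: $- \frac{3964591}{7697530} \approx -0.51505$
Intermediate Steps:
$B{\left(t \right)} = \frac{-1252 + t}{2 t}$
$M{\left(D \right)} = - \frac{969}{298 + D}$
$M{\left(2097 \right)} - B{\left(1607 \right)} = - \frac{969}{298 + 2097} - \frac{-1252 + 1607}{2 \cdot 1607} = - \frac{969}{2395} - \frac{1}{2} \cdot \frac{1}{1607} \cdot 355 = \left(-969\right) \frac{1}{2395} - \frac{355}{3214} = - \frac{969}{2395} - \frac{355}{3214} = - \frac{3964591}{7697530}$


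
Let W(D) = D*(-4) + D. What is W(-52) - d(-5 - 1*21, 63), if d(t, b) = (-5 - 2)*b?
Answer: 597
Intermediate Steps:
W(D) = -3*D (W(D) = -4*D + D = -3*D)
d(t, b) = -7*b
W(-52) - d(-5 - 1*21, 63) = -3*(-52) - (-7)*63 = 156 - 1*(-441) = 156 + 441 = 597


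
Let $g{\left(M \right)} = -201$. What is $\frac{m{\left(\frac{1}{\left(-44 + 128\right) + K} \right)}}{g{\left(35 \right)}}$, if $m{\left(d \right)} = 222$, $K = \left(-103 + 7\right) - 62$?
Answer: $- \frac{74}{67} \approx -1.1045$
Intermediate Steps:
$K = -158$ ($K = -96 - 62 = -158$)
$\frac{m{\left(\frac{1}{\left(-44 + 128\right) + K} \right)}}{g{\left(35 \right)}} = \frac{222}{-201} = 222 \left(- \frac{1}{201}\right) = - \frac{74}{67}$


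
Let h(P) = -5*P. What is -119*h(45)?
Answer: 26775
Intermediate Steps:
-119*h(45) = -(-595)*45 = -119*(-225) = 26775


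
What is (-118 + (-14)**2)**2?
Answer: 6084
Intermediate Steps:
(-118 + (-14)**2)**2 = (-118 + 196)**2 = 78**2 = 6084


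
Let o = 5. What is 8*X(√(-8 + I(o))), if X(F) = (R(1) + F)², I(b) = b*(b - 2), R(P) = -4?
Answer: 184 - 64*√7 ≈ 14.672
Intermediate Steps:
I(b) = b*(-2 + b)
X(F) = (-4 + F)²
8*X(√(-8 + I(o))) = 8*(-4 + √(-8 + 5*(-2 + 5)))² = 8*(-4 + √(-8 + 5*3))² = 8*(-4 + √(-8 + 15))² = 8*(-4 + √7)²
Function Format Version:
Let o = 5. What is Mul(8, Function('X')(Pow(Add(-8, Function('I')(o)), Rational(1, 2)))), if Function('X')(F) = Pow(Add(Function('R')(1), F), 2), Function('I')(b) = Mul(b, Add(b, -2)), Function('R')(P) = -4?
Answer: Add(184, Mul(-64, Pow(7, Rational(1, 2)))) ≈ 14.672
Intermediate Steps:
Function('I')(b) = Mul(b, Add(-2, b))
Function('X')(F) = Pow(Add(-4, F), 2)
Mul(8, Function('X')(Pow(Add(-8, Function('I')(o)), Rational(1, 2)))) = Mul(8, Pow(Add(-4, Pow(Add(-8, Mul(5, Add(-2, 5))), Rational(1, 2))), 2)) = Mul(8, Pow(Add(-4, Pow(Add(-8, Mul(5, 3)), Rational(1, 2))), 2)) = Mul(8, Pow(Add(-4, Pow(Add(-8, 15), Rational(1, 2))), 2)) = Mul(8, Pow(Add(-4, Pow(7, Rational(1, 2))), 2))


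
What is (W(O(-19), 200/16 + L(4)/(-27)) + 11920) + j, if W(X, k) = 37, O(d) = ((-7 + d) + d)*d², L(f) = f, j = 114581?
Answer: 126538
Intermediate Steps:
O(d) = d²*(-7 + 2*d) (O(d) = (-7 + 2*d)*d² = d²*(-7 + 2*d))
(W(O(-19), 200/16 + L(4)/(-27)) + 11920) + j = (37 + 11920) + 114581 = 11957 + 114581 = 126538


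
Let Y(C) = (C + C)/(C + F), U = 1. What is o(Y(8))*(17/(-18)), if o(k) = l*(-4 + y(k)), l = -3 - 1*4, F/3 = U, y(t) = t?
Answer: -1666/99 ≈ -16.828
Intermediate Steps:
F = 3 (F = 3*1 = 3)
l = -7 (l = -3 - 4 = -7)
Y(C) = 2*C/(3 + C) (Y(C) = (C + C)/(C + 3) = (2*C)/(3 + C) = 2*C/(3 + C))
o(k) = 28 - 7*k (o(k) = -7*(-4 + k) = 28 - 7*k)
o(Y(8))*(17/(-18)) = (28 - 14*8/(3 + 8))*(17/(-18)) = (28 - 14*8/11)*(17*(-1/18)) = (28 - 14*8/11)*(-17/18) = (28 - 7*16/11)*(-17/18) = (28 - 112/11)*(-17/18) = (196/11)*(-17/18) = -1666/99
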